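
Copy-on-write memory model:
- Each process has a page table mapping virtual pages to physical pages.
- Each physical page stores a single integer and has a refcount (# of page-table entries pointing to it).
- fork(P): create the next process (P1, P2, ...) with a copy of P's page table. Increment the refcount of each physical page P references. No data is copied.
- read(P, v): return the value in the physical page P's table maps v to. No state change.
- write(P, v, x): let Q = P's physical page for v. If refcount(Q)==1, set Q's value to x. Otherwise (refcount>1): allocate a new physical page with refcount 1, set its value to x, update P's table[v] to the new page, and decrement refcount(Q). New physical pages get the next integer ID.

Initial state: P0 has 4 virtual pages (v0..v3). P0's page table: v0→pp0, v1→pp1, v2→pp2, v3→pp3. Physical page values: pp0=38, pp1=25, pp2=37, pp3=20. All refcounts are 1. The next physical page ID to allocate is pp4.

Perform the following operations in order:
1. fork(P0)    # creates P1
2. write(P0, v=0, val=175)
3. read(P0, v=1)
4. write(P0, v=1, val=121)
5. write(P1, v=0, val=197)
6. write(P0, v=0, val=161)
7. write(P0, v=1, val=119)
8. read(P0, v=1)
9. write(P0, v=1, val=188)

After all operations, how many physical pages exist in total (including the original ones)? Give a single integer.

Op 1: fork(P0) -> P1. 4 ppages; refcounts: pp0:2 pp1:2 pp2:2 pp3:2
Op 2: write(P0, v0, 175). refcount(pp0)=2>1 -> COPY to pp4. 5 ppages; refcounts: pp0:1 pp1:2 pp2:2 pp3:2 pp4:1
Op 3: read(P0, v1) -> 25. No state change.
Op 4: write(P0, v1, 121). refcount(pp1)=2>1 -> COPY to pp5. 6 ppages; refcounts: pp0:1 pp1:1 pp2:2 pp3:2 pp4:1 pp5:1
Op 5: write(P1, v0, 197). refcount(pp0)=1 -> write in place. 6 ppages; refcounts: pp0:1 pp1:1 pp2:2 pp3:2 pp4:1 pp5:1
Op 6: write(P0, v0, 161). refcount(pp4)=1 -> write in place. 6 ppages; refcounts: pp0:1 pp1:1 pp2:2 pp3:2 pp4:1 pp5:1
Op 7: write(P0, v1, 119). refcount(pp5)=1 -> write in place. 6 ppages; refcounts: pp0:1 pp1:1 pp2:2 pp3:2 pp4:1 pp5:1
Op 8: read(P0, v1) -> 119. No state change.
Op 9: write(P0, v1, 188). refcount(pp5)=1 -> write in place. 6 ppages; refcounts: pp0:1 pp1:1 pp2:2 pp3:2 pp4:1 pp5:1

Answer: 6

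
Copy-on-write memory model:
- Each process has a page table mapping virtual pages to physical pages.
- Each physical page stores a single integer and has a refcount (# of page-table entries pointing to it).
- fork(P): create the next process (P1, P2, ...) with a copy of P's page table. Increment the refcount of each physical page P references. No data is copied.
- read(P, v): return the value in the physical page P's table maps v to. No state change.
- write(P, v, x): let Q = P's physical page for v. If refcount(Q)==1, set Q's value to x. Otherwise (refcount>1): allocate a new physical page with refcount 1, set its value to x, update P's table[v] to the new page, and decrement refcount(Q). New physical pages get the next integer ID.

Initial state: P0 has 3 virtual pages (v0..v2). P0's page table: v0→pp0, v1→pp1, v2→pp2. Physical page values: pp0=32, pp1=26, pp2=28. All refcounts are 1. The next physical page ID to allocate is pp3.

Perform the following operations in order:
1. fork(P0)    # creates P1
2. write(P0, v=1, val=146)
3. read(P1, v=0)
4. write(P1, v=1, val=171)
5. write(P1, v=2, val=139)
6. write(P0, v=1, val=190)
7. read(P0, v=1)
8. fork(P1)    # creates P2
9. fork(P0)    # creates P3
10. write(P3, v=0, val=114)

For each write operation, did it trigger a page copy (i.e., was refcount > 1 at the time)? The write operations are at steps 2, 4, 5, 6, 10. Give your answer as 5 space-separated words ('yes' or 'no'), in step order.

Op 1: fork(P0) -> P1. 3 ppages; refcounts: pp0:2 pp1:2 pp2:2
Op 2: write(P0, v1, 146). refcount(pp1)=2>1 -> COPY to pp3. 4 ppages; refcounts: pp0:2 pp1:1 pp2:2 pp3:1
Op 3: read(P1, v0) -> 32. No state change.
Op 4: write(P1, v1, 171). refcount(pp1)=1 -> write in place. 4 ppages; refcounts: pp0:2 pp1:1 pp2:2 pp3:1
Op 5: write(P1, v2, 139). refcount(pp2)=2>1 -> COPY to pp4. 5 ppages; refcounts: pp0:2 pp1:1 pp2:1 pp3:1 pp4:1
Op 6: write(P0, v1, 190). refcount(pp3)=1 -> write in place. 5 ppages; refcounts: pp0:2 pp1:1 pp2:1 pp3:1 pp4:1
Op 7: read(P0, v1) -> 190. No state change.
Op 8: fork(P1) -> P2. 5 ppages; refcounts: pp0:3 pp1:2 pp2:1 pp3:1 pp4:2
Op 9: fork(P0) -> P3. 5 ppages; refcounts: pp0:4 pp1:2 pp2:2 pp3:2 pp4:2
Op 10: write(P3, v0, 114). refcount(pp0)=4>1 -> COPY to pp5. 6 ppages; refcounts: pp0:3 pp1:2 pp2:2 pp3:2 pp4:2 pp5:1

yes no yes no yes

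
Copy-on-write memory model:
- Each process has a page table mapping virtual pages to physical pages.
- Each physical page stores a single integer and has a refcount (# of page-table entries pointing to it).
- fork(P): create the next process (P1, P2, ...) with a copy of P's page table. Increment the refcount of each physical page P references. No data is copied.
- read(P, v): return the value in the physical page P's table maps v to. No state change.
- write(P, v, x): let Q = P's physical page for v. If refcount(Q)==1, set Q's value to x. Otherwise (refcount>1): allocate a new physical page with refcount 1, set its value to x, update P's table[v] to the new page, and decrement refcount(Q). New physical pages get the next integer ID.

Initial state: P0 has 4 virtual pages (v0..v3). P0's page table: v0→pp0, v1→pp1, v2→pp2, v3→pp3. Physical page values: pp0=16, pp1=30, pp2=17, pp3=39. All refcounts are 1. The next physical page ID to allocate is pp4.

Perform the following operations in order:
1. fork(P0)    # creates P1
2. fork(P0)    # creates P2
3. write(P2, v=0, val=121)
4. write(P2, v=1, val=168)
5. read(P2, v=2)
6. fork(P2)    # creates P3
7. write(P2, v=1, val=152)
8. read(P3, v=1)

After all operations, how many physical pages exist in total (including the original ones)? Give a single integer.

Op 1: fork(P0) -> P1. 4 ppages; refcounts: pp0:2 pp1:2 pp2:2 pp3:2
Op 2: fork(P0) -> P2. 4 ppages; refcounts: pp0:3 pp1:3 pp2:3 pp3:3
Op 3: write(P2, v0, 121). refcount(pp0)=3>1 -> COPY to pp4. 5 ppages; refcounts: pp0:2 pp1:3 pp2:3 pp3:3 pp4:1
Op 4: write(P2, v1, 168). refcount(pp1)=3>1 -> COPY to pp5. 6 ppages; refcounts: pp0:2 pp1:2 pp2:3 pp3:3 pp4:1 pp5:1
Op 5: read(P2, v2) -> 17. No state change.
Op 6: fork(P2) -> P3. 6 ppages; refcounts: pp0:2 pp1:2 pp2:4 pp3:4 pp4:2 pp5:2
Op 7: write(P2, v1, 152). refcount(pp5)=2>1 -> COPY to pp6. 7 ppages; refcounts: pp0:2 pp1:2 pp2:4 pp3:4 pp4:2 pp5:1 pp6:1
Op 8: read(P3, v1) -> 168. No state change.

Answer: 7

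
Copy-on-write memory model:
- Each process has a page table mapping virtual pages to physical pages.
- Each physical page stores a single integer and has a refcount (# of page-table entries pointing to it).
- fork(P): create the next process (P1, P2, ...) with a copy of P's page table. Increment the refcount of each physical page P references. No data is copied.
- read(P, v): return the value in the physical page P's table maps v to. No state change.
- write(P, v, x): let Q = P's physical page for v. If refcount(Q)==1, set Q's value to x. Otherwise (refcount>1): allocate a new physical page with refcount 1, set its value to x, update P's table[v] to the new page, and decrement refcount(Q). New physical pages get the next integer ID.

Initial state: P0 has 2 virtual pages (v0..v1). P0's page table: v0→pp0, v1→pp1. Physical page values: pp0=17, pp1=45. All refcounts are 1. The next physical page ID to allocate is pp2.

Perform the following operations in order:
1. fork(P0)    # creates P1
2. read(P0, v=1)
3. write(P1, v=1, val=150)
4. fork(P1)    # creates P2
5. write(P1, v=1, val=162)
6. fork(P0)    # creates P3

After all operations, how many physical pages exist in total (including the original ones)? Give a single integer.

Answer: 4

Derivation:
Op 1: fork(P0) -> P1. 2 ppages; refcounts: pp0:2 pp1:2
Op 2: read(P0, v1) -> 45. No state change.
Op 3: write(P1, v1, 150). refcount(pp1)=2>1 -> COPY to pp2. 3 ppages; refcounts: pp0:2 pp1:1 pp2:1
Op 4: fork(P1) -> P2. 3 ppages; refcounts: pp0:3 pp1:1 pp2:2
Op 5: write(P1, v1, 162). refcount(pp2)=2>1 -> COPY to pp3. 4 ppages; refcounts: pp0:3 pp1:1 pp2:1 pp3:1
Op 6: fork(P0) -> P3. 4 ppages; refcounts: pp0:4 pp1:2 pp2:1 pp3:1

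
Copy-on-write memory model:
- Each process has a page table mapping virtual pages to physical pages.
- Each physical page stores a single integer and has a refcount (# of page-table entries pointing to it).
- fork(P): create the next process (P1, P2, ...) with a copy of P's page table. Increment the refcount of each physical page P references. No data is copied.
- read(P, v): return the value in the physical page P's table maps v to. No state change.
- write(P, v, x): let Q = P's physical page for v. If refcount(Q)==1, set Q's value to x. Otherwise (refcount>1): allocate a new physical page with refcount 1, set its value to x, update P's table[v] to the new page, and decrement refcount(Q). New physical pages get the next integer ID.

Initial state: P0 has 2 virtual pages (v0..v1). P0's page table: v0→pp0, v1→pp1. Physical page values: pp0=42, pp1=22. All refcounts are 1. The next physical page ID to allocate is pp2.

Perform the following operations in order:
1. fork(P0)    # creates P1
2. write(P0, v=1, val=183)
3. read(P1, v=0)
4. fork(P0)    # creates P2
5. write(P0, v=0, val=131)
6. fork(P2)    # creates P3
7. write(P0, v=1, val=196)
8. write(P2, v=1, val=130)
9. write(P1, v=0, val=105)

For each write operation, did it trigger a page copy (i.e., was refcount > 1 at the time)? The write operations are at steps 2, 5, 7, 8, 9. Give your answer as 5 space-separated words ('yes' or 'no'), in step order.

Op 1: fork(P0) -> P1. 2 ppages; refcounts: pp0:2 pp1:2
Op 2: write(P0, v1, 183). refcount(pp1)=2>1 -> COPY to pp2. 3 ppages; refcounts: pp0:2 pp1:1 pp2:1
Op 3: read(P1, v0) -> 42. No state change.
Op 4: fork(P0) -> P2. 3 ppages; refcounts: pp0:3 pp1:1 pp2:2
Op 5: write(P0, v0, 131). refcount(pp0)=3>1 -> COPY to pp3. 4 ppages; refcounts: pp0:2 pp1:1 pp2:2 pp3:1
Op 6: fork(P2) -> P3. 4 ppages; refcounts: pp0:3 pp1:1 pp2:3 pp3:1
Op 7: write(P0, v1, 196). refcount(pp2)=3>1 -> COPY to pp4. 5 ppages; refcounts: pp0:3 pp1:1 pp2:2 pp3:1 pp4:1
Op 8: write(P2, v1, 130). refcount(pp2)=2>1 -> COPY to pp5. 6 ppages; refcounts: pp0:3 pp1:1 pp2:1 pp3:1 pp4:1 pp5:1
Op 9: write(P1, v0, 105). refcount(pp0)=3>1 -> COPY to pp6. 7 ppages; refcounts: pp0:2 pp1:1 pp2:1 pp3:1 pp4:1 pp5:1 pp6:1

yes yes yes yes yes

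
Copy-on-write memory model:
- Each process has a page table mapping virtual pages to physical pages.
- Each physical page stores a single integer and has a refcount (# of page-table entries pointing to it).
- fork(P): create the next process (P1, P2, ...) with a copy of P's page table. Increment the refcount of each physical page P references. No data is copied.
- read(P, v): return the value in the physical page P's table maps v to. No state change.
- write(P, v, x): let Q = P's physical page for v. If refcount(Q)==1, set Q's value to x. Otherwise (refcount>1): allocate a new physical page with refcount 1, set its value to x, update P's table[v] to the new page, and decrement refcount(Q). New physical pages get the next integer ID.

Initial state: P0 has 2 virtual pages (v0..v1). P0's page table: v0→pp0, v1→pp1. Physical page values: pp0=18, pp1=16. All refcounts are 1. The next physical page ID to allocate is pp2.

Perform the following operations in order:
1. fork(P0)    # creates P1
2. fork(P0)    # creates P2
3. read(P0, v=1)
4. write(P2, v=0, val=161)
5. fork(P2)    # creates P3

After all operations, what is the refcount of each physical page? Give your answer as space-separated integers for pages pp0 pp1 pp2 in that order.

Op 1: fork(P0) -> P1. 2 ppages; refcounts: pp0:2 pp1:2
Op 2: fork(P0) -> P2. 2 ppages; refcounts: pp0:3 pp1:3
Op 3: read(P0, v1) -> 16. No state change.
Op 4: write(P2, v0, 161). refcount(pp0)=3>1 -> COPY to pp2. 3 ppages; refcounts: pp0:2 pp1:3 pp2:1
Op 5: fork(P2) -> P3. 3 ppages; refcounts: pp0:2 pp1:4 pp2:2

Answer: 2 4 2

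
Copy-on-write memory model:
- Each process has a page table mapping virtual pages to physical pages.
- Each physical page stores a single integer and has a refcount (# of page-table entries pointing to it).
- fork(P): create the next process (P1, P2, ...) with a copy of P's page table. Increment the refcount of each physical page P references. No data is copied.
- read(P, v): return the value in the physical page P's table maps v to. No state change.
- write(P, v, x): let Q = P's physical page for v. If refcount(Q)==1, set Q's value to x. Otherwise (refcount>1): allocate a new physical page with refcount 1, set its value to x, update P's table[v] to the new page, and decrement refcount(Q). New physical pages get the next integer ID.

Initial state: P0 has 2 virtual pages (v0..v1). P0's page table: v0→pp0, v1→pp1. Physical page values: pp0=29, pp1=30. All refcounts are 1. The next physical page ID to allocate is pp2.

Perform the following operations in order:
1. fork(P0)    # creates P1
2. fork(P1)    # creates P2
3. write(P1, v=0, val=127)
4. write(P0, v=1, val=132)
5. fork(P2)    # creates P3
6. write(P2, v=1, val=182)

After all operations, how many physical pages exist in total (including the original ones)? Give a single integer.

Op 1: fork(P0) -> P1. 2 ppages; refcounts: pp0:2 pp1:2
Op 2: fork(P1) -> P2. 2 ppages; refcounts: pp0:3 pp1:3
Op 3: write(P1, v0, 127). refcount(pp0)=3>1 -> COPY to pp2. 3 ppages; refcounts: pp0:2 pp1:3 pp2:1
Op 4: write(P0, v1, 132). refcount(pp1)=3>1 -> COPY to pp3. 4 ppages; refcounts: pp0:2 pp1:2 pp2:1 pp3:1
Op 5: fork(P2) -> P3. 4 ppages; refcounts: pp0:3 pp1:3 pp2:1 pp3:1
Op 6: write(P2, v1, 182). refcount(pp1)=3>1 -> COPY to pp4. 5 ppages; refcounts: pp0:3 pp1:2 pp2:1 pp3:1 pp4:1

Answer: 5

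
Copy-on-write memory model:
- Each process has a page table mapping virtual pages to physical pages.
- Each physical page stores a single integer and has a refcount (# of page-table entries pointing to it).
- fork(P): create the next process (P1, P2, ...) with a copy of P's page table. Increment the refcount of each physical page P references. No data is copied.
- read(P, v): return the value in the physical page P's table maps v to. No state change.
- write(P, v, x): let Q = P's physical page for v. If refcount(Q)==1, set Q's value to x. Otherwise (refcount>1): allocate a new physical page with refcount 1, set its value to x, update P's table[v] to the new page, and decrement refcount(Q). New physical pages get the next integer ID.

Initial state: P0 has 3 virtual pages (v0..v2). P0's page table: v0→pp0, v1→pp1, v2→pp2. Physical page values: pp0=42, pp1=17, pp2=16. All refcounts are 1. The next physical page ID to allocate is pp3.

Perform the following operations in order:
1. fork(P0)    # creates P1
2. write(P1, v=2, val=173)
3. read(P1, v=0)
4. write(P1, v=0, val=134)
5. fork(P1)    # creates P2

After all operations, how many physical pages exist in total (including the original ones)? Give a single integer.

Op 1: fork(P0) -> P1. 3 ppages; refcounts: pp0:2 pp1:2 pp2:2
Op 2: write(P1, v2, 173). refcount(pp2)=2>1 -> COPY to pp3. 4 ppages; refcounts: pp0:2 pp1:2 pp2:1 pp3:1
Op 3: read(P1, v0) -> 42. No state change.
Op 4: write(P1, v0, 134). refcount(pp0)=2>1 -> COPY to pp4. 5 ppages; refcounts: pp0:1 pp1:2 pp2:1 pp3:1 pp4:1
Op 5: fork(P1) -> P2. 5 ppages; refcounts: pp0:1 pp1:3 pp2:1 pp3:2 pp4:2

Answer: 5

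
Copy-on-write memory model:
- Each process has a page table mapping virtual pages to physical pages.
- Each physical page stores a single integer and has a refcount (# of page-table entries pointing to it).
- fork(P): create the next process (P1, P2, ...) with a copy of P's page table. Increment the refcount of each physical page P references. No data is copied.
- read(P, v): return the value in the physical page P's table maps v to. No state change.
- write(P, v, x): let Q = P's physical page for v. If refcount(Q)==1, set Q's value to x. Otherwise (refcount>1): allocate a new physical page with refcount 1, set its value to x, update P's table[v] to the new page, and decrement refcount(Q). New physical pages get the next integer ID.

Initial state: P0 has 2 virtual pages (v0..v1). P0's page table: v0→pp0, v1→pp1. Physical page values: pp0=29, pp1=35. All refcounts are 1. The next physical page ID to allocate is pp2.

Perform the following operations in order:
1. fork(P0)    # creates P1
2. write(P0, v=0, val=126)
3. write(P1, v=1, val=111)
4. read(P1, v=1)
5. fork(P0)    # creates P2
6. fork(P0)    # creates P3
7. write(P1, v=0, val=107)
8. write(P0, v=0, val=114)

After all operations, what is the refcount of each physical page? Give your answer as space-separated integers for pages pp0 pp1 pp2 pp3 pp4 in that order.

Op 1: fork(P0) -> P1. 2 ppages; refcounts: pp0:2 pp1:2
Op 2: write(P0, v0, 126). refcount(pp0)=2>1 -> COPY to pp2. 3 ppages; refcounts: pp0:1 pp1:2 pp2:1
Op 3: write(P1, v1, 111). refcount(pp1)=2>1 -> COPY to pp3. 4 ppages; refcounts: pp0:1 pp1:1 pp2:1 pp3:1
Op 4: read(P1, v1) -> 111. No state change.
Op 5: fork(P0) -> P2. 4 ppages; refcounts: pp0:1 pp1:2 pp2:2 pp3:1
Op 6: fork(P0) -> P3. 4 ppages; refcounts: pp0:1 pp1:3 pp2:3 pp3:1
Op 7: write(P1, v0, 107). refcount(pp0)=1 -> write in place. 4 ppages; refcounts: pp0:1 pp1:3 pp2:3 pp3:1
Op 8: write(P0, v0, 114). refcount(pp2)=3>1 -> COPY to pp4. 5 ppages; refcounts: pp0:1 pp1:3 pp2:2 pp3:1 pp4:1

Answer: 1 3 2 1 1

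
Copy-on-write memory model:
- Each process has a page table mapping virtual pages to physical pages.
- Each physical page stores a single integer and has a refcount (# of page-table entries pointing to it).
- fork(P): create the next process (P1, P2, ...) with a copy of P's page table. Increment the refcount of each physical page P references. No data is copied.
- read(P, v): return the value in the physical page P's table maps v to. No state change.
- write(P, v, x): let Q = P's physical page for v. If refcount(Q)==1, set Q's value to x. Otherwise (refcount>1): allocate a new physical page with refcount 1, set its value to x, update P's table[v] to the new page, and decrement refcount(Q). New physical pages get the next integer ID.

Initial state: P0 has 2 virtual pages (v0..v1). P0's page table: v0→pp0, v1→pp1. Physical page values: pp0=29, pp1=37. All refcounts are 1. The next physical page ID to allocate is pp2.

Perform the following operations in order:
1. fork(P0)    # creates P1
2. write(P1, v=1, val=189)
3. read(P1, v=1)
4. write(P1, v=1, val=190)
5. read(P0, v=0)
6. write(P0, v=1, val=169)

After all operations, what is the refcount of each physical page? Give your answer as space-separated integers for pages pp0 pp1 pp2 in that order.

Answer: 2 1 1

Derivation:
Op 1: fork(P0) -> P1. 2 ppages; refcounts: pp0:2 pp1:2
Op 2: write(P1, v1, 189). refcount(pp1)=2>1 -> COPY to pp2. 3 ppages; refcounts: pp0:2 pp1:1 pp2:1
Op 3: read(P1, v1) -> 189. No state change.
Op 4: write(P1, v1, 190). refcount(pp2)=1 -> write in place. 3 ppages; refcounts: pp0:2 pp1:1 pp2:1
Op 5: read(P0, v0) -> 29. No state change.
Op 6: write(P0, v1, 169). refcount(pp1)=1 -> write in place. 3 ppages; refcounts: pp0:2 pp1:1 pp2:1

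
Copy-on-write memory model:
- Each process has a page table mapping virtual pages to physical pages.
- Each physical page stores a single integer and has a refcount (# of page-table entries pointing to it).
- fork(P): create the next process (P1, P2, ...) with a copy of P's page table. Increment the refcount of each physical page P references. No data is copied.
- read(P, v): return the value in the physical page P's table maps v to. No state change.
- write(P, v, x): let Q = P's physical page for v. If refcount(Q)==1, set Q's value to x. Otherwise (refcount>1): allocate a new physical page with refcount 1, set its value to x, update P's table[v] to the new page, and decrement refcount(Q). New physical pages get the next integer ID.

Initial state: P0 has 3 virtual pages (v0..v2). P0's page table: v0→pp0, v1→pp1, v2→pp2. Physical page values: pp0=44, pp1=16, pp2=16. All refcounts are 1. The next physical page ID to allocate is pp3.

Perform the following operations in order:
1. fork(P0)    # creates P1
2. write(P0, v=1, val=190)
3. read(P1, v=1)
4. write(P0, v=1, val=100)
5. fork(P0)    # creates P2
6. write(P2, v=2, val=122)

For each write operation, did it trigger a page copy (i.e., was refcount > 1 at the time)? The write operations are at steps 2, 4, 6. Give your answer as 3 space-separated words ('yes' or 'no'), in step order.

Op 1: fork(P0) -> P1. 3 ppages; refcounts: pp0:2 pp1:2 pp2:2
Op 2: write(P0, v1, 190). refcount(pp1)=2>1 -> COPY to pp3. 4 ppages; refcounts: pp0:2 pp1:1 pp2:2 pp3:1
Op 3: read(P1, v1) -> 16. No state change.
Op 4: write(P0, v1, 100). refcount(pp3)=1 -> write in place. 4 ppages; refcounts: pp0:2 pp1:1 pp2:2 pp3:1
Op 5: fork(P0) -> P2. 4 ppages; refcounts: pp0:3 pp1:1 pp2:3 pp3:2
Op 6: write(P2, v2, 122). refcount(pp2)=3>1 -> COPY to pp4. 5 ppages; refcounts: pp0:3 pp1:1 pp2:2 pp3:2 pp4:1

yes no yes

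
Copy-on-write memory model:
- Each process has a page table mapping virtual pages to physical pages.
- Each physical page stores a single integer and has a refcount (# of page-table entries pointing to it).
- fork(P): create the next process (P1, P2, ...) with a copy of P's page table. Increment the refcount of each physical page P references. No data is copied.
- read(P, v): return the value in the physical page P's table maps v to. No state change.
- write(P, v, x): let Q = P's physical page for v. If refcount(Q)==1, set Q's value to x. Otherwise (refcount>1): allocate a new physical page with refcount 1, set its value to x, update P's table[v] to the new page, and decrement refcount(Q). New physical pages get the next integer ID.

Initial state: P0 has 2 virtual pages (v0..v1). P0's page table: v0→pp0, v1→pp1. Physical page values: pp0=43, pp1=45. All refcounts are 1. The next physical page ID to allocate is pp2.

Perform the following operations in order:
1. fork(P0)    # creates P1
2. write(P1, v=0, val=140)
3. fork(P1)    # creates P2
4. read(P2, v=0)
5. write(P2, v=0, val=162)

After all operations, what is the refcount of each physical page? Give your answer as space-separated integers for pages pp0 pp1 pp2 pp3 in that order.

Op 1: fork(P0) -> P1. 2 ppages; refcounts: pp0:2 pp1:2
Op 2: write(P1, v0, 140). refcount(pp0)=2>1 -> COPY to pp2. 3 ppages; refcounts: pp0:1 pp1:2 pp2:1
Op 3: fork(P1) -> P2. 3 ppages; refcounts: pp0:1 pp1:3 pp2:2
Op 4: read(P2, v0) -> 140. No state change.
Op 5: write(P2, v0, 162). refcount(pp2)=2>1 -> COPY to pp3. 4 ppages; refcounts: pp0:1 pp1:3 pp2:1 pp3:1

Answer: 1 3 1 1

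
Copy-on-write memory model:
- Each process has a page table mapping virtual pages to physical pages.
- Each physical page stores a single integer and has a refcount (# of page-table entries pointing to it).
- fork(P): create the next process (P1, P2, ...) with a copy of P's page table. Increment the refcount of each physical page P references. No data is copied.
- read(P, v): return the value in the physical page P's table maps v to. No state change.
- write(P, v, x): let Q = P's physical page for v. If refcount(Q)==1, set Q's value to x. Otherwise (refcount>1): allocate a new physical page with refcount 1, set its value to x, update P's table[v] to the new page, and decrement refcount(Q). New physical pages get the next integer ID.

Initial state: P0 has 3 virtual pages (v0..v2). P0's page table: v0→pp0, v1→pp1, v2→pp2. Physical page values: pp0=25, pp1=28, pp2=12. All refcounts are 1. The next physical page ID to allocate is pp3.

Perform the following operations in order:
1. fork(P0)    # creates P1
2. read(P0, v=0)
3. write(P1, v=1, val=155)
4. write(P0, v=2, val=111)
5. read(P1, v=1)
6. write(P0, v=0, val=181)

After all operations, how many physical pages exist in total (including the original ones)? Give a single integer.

Answer: 6

Derivation:
Op 1: fork(P0) -> P1. 3 ppages; refcounts: pp0:2 pp1:2 pp2:2
Op 2: read(P0, v0) -> 25. No state change.
Op 3: write(P1, v1, 155). refcount(pp1)=2>1 -> COPY to pp3. 4 ppages; refcounts: pp0:2 pp1:1 pp2:2 pp3:1
Op 4: write(P0, v2, 111). refcount(pp2)=2>1 -> COPY to pp4. 5 ppages; refcounts: pp0:2 pp1:1 pp2:1 pp3:1 pp4:1
Op 5: read(P1, v1) -> 155. No state change.
Op 6: write(P0, v0, 181). refcount(pp0)=2>1 -> COPY to pp5. 6 ppages; refcounts: pp0:1 pp1:1 pp2:1 pp3:1 pp4:1 pp5:1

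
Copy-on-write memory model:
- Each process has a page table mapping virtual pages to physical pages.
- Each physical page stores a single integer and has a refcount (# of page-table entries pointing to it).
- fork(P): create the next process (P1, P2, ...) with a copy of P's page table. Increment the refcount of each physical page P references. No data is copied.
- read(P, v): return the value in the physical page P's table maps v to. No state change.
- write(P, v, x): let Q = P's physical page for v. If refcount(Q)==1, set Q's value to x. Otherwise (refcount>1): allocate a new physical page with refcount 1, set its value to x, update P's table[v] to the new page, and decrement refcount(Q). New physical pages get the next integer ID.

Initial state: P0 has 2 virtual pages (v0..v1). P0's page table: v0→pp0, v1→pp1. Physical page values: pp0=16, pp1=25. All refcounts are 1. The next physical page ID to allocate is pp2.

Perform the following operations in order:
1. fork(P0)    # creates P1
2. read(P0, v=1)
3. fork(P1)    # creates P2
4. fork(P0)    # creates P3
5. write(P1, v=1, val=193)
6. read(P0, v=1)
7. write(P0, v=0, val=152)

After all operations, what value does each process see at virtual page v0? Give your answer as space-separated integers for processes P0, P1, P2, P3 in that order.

Op 1: fork(P0) -> P1. 2 ppages; refcounts: pp0:2 pp1:2
Op 2: read(P0, v1) -> 25. No state change.
Op 3: fork(P1) -> P2. 2 ppages; refcounts: pp0:3 pp1:3
Op 4: fork(P0) -> P3. 2 ppages; refcounts: pp0:4 pp1:4
Op 5: write(P1, v1, 193). refcount(pp1)=4>1 -> COPY to pp2. 3 ppages; refcounts: pp0:4 pp1:3 pp2:1
Op 6: read(P0, v1) -> 25. No state change.
Op 7: write(P0, v0, 152). refcount(pp0)=4>1 -> COPY to pp3. 4 ppages; refcounts: pp0:3 pp1:3 pp2:1 pp3:1
P0: v0 -> pp3 = 152
P1: v0 -> pp0 = 16
P2: v0 -> pp0 = 16
P3: v0 -> pp0 = 16

Answer: 152 16 16 16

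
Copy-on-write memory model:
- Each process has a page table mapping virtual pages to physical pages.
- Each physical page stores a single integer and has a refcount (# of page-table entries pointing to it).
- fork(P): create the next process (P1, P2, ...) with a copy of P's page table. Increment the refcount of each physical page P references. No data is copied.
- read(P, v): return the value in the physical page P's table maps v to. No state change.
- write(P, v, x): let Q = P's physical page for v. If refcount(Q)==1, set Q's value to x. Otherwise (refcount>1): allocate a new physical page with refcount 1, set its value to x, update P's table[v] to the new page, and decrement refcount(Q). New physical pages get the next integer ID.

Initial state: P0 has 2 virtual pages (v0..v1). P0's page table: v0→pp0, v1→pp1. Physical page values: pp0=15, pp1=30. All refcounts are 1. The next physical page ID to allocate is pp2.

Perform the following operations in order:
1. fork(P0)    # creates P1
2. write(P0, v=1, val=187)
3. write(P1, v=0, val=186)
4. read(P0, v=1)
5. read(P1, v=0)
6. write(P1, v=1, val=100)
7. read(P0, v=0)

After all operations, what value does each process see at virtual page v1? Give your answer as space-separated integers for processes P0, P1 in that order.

Op 1: fork(P0) -> P1. 2 ppages; refcounts: pp0:2 pp1:2
Op 2: write(P0, v1, 187). refcount(pp1)=2>1 -> COPY to pp2. 3 ppages; refcounts: pp0:2 pp1:1 pp2:1
Op 3: write(P1, v0, 186). refcount(pp0)=2>1 -> COPY to pp3. 4 ppages; refcounts: pp0:1 pp1:1 pp2:1 pp3:1
Op 4: read(P0, v1) -> 187. No state change.
Op 5: read(P1, v0) -> 186. No state change.
Op 6: write(P1, v1, 100). refcount(pp1)=1 -> write in place. 4 ppages; refcounts: pp0:1 pp1:1 pp2:1 pp3:1
Op 7: read(P0, v0) -> 15. No state change.
P0: v1 -> pp2 = 187
P1: v1 -> pp1 = 100

Answer: 187 100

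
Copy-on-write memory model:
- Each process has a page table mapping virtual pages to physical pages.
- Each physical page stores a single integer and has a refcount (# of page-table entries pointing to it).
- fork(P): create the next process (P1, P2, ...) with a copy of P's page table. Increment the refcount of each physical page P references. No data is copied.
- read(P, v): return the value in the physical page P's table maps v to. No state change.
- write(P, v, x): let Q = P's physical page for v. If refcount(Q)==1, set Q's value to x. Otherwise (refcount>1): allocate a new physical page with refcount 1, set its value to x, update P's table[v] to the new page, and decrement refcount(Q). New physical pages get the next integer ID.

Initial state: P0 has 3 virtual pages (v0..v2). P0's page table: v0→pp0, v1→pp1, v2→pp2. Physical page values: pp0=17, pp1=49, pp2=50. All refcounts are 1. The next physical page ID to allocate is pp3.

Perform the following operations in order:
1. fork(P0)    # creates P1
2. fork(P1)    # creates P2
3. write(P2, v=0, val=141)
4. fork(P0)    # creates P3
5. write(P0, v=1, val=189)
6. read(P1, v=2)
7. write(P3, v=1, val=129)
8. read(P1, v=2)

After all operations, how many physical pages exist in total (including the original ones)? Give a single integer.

Op 1: fork(P0) -> P1. 3 ppages; refcounts: pp0:2 pp1:2 pp2:2
Op 2: fork(P1) -> P2. 3 ppages; refcounts: pp0:3 pp1:3 pp2:3
Op 3: write(P2, v0, 141). refcount(pp0)=3>1 -> COPY to pp3. 4 ppages; refcounts: pp0:2 pp1:3 pp2:3 pp3:1
Op 4: fork(P0) -> P3. 4 ppages; refcounts: pp0:3 pp1:4 pp2:4 pp3:1
Op 5: write(P0, v1, 189). refcount(pp1)=4>1 -> COPY to pp4. 5 ppages; refcounts: pp0:3 pp1:3 pp2:4 pp3:1 pp4:1
Op 6: read(P1, v2) -> 50. No state change.
Op 7: write(P3, v1, 129). refcount(pp1)=3>1 -> COPY to pp5. 6 ppages; refcounts: pp0:3 pp1:2 pp2:4 pp3:1 pp4:1 pp5:1
Op 8: read(P1, v2) -> 50. No state change.

Answer: 6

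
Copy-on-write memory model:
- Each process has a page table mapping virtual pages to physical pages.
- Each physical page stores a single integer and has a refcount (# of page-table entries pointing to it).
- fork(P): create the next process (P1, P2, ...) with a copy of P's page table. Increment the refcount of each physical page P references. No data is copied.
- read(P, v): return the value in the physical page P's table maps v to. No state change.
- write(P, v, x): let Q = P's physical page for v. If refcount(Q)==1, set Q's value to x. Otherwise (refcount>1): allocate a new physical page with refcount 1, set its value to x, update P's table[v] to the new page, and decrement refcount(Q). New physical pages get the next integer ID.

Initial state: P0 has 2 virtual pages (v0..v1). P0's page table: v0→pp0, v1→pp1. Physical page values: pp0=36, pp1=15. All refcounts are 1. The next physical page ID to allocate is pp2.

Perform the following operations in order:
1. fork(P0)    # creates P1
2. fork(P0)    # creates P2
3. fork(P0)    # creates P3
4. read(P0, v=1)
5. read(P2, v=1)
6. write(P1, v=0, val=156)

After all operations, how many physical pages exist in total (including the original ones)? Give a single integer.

Op 1: fork(P0) -> P1. 2 ppages; refcounts: pp0:2 pp1:2
Op 2: fork(P0) -> P2. 2 ppages; refcounts: pp0:3 pp1:3
Op 3: fork(P0) -> P3. 2 ppages; refcounts: pp0:4 pp1:4
Op 4: read(P0, v1) -> 15. No state change.
Op 5: read(P2, v1) -> 15. No state change.
Op 6: write(P1, v0, 156). refcount(pp0)=4>1 -> COPY to pp2. 3 ppages; refcounts: pp0:3 pp1:4 pp2:1

Answer: 3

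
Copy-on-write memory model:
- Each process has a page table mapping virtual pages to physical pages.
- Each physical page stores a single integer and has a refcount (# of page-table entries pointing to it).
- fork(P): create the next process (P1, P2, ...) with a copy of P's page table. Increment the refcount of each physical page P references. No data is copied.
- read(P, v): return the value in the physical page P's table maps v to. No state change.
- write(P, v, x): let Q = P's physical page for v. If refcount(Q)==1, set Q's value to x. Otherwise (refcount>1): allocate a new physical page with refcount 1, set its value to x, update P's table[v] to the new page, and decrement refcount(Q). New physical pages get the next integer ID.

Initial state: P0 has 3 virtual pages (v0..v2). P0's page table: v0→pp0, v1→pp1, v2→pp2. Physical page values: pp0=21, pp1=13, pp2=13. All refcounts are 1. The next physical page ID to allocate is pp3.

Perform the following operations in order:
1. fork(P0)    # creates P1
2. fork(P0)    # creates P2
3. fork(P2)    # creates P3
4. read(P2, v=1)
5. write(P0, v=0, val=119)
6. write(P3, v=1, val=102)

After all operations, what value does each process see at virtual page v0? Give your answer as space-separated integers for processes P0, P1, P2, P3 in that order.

Answer: 119 21 21 21

Derivation:
Op 1: fork(P0) -> P1. 3 ppages; refcounts: pp0:2 pp1:2 pp2:2
Op 2: fork(P0) -> P2. 3 ppages; refcounts: pp0:3 pp1:3 pp2:3
Op 3: fork(P2) -> P3. 3 ppages; refcounts: pp0:4 pp1:4 pp2:4
Op 4: read(P2, v1) -> 13. No state change.
Op 5: write(P0, v0, 119). refcount(pp0)=4>1 -> COPY to pp3. 4 ppages; refcounts: pp0:3 pp1:4 pp2:4 pp3:1
Op 6: write(P3, v1, 102). refcount(pp1)=4>1 -> COPY to pp4. 5 ppages; refcounts: pp0:3 pp1:3 pp2:4 pp3:1 pp4:1
P0: v0 -> pp3 = 119
P1: v0 -> pp0 = 21
P2: v0 -> pp0 = 21
P3: v0 -> pp0 = 21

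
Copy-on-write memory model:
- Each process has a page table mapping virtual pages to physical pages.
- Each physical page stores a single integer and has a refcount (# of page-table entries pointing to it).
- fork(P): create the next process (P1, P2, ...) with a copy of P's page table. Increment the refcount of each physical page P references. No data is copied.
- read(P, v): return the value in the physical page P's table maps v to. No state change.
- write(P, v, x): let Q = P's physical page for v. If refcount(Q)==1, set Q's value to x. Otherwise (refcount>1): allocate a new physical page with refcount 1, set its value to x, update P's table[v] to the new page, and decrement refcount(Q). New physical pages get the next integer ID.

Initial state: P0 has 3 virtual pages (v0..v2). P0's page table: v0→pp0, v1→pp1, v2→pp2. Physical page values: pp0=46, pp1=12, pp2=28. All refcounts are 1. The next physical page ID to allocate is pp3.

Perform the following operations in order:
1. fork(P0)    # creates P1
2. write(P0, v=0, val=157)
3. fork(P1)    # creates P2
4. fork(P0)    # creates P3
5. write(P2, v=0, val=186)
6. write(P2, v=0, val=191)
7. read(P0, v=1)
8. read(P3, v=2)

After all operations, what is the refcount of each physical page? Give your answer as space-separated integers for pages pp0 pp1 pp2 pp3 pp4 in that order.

Answer: 1 4 4 2 1

Derivation:
Op 1: fork(P0) -> P1. 3 ppages; refcounts: pp0:2 pp1:2 pp2:2
Op 2: write(P0, v0, 157). refcount(pp0)=2>1 -> COPY to pp3. 4 ppages; refcounts: pp0:1 pp1:2 pp2:2 pp3:1
Op 3: fork(P1) -> P2. 4 ppages; refcounts: pp0:2 pp1:3 pp2:3 pp3:1
Op 4: fork(P0) -> P3. 4 ppages; refcounts: pp0:2 pp1:4 pp2:4 pp3:2
Op 5: write(P2, v0, 186). refcount(pp0)=2>1 -> COPY to pp4. 5 ppages; refcounts: pp0:1 pp1:4 pp2:4 pp3:2 pp4:1
Op 6: write(P2, v0, 191). refcount(pp4)=1 -> write in place. 5 ppages; refcounts: pp0:1 pp1:4 pp2:4 pp3:2 pp4:1
Op 7: read(P0, v1) -> 12. No state change.
Op 8: read(P3, v2) -> 28. No state change.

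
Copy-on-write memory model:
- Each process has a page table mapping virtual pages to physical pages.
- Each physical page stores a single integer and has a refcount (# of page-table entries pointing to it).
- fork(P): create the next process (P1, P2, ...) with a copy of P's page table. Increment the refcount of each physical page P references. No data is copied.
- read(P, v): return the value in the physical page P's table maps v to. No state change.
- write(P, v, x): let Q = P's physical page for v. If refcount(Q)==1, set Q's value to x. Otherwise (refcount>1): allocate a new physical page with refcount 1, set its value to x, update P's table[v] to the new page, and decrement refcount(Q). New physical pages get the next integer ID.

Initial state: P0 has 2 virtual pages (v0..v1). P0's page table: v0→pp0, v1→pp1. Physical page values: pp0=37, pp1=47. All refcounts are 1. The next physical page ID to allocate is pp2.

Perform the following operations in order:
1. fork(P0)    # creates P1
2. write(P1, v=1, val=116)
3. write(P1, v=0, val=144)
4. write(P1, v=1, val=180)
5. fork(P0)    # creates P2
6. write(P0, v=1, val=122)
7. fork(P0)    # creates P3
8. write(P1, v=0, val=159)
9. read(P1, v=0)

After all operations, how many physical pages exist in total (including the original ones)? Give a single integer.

Answer: 5

Derivation:
Op 1: fork(P0) -> P1. 2 ppages; refcounts: pp0:2 pp1:2
Op 2: write(P1, v1, 116). refcount(pp1)=2>1 -> COPY to pp2. 3 ppages; refcounts: pp0:2 pp1:1 pp2:1
Op 3: write(P1, v0, 144). refcount(pp0)=2>1 -> COPY to pp3. 4 ppages; refcounts: pp0:1 pp1:1 pp2:1 pp3:1
Op 4: write(P1, v1, 180). refcount(pp2)=1 -> write in place. 4 ppages; refcounts: pp0:1 pp1:1 pp2:1 pp3:1
Op 5: fork(P0) -> P2. 4 ppages; refcounts: pp0:2 pp1:2 pp2:1 pp3:1
Op 6: write(P0, v1, 122). refcount(pp1)=2>1 -> COPY to pp4. 5 ppages; refcounts: pp0:2 pp1:1 pp2:1 pp3:1 pp4:1
Op 7: fork(P0) -> P3. 5 ppages; refcounts: pp0:3 pp1:1 pp2:1 pp3:1 pp4:2
Op 8: write(P1, v0, 159). refcount(pp3)=1 -> write in place. 5 ppages; refcounts: pp0:3 pp1:1 pp2:1 pp3:1 pp4:2
Op 9: read(P1, v0) -> 159. No state change.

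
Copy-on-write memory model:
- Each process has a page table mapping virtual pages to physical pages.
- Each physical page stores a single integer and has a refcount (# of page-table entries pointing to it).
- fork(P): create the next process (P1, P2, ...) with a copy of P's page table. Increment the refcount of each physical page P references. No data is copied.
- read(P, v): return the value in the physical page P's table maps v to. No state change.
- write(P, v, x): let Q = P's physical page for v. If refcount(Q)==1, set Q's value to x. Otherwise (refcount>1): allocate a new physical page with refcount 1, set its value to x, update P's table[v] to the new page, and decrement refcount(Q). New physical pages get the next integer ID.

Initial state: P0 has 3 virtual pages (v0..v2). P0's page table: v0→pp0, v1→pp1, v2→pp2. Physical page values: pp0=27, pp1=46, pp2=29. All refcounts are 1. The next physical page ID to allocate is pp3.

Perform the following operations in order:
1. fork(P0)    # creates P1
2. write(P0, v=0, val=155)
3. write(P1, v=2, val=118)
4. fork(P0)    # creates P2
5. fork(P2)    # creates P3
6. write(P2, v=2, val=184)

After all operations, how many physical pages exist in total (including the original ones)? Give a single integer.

Answer: 6

Derivation:
Op 1: fork(P0) -> P1. 3 ppages; refcounts: pp0:2 pp1:2 pp2:2
Op 2: write(P0, v0, 155). refcount(pp0)=2>1 -> COPY to pp3. 4 ppages; refcounts: pp0:1 pp1:2 pp2:2 pp3:1
Op 3: write(P1, v2, 118). refcount(pp2)=2>1 -> COPY to pp4. 5 ppages; refcounts: pp0:1 pp1:2 pp2:1 pp3:1 pp4:1
Op 4: fork(P0) -> P2. 5 ppages; refcounts: pp0:1 pp1:3 pp2:2 pp3:2 pp4:1
Op 5: fork(P2) -> P3. 5 ppages; refcounts: pp0:1 pp1:4 pp2:3 pp3:3 pp4:1
Op 6: write(P2, v2, 184). refcount(pp2)=3>1 -> COPY to pp5. 6 ppages; refcounts: pp0:1 pp1:4 pp2:2 pp3:3 pp4:1 pp5:1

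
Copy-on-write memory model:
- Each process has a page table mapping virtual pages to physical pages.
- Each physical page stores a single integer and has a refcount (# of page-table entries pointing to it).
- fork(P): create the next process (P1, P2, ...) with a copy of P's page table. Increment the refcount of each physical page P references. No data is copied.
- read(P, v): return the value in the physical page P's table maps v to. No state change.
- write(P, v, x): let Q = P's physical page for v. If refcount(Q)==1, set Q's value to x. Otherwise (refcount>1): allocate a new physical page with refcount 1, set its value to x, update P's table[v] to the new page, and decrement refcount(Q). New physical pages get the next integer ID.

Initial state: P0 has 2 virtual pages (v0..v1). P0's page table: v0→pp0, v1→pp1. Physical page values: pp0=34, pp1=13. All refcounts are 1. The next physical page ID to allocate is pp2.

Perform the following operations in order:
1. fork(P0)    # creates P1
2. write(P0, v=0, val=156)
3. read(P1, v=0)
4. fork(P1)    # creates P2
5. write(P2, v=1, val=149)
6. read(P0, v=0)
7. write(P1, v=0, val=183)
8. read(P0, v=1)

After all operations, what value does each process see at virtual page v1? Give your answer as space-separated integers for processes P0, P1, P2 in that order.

Op 1: fork(P0) -> P1. 2 ppages; refcounts: pp0:2 pp1:2
Op 2: write(P0, v0, 156). refcount(pp0)=2>1 -> COPY to pp2. 3 ppages; refcounts: pp0:1 pp1:2 pp2:1
Op 3: read(P1, v0) -> 34. No state change.
Op 4: fork(P1) -> P2. 3 ppages; refcounts: pp0:2 pp1:3 pp2:1
Op 5: write(P2, v1, 149). refcount(pp1)=3>1 -> COPY to pp3. 4 ppages; refcounts: pp0:2 pp1:2 pp2:1 pp3:1
Op 6: read(P0, v0) -> 156. No state change.
Op 7: write(P1, v0, 183). refcount(pp0)=2>1 -> COPY to pp4. 5 ppages; refcounts: pp0:1 pp1:2 pp2:1 pp3:1 pp4:1
Op 8: read(P0, v1) -> 13. No state change.
P0: v1 -> pp1 = 13
P1: v1 -> pp1 = 13
P2: v1 -> pp3 = 149

Answer: 13 13 149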